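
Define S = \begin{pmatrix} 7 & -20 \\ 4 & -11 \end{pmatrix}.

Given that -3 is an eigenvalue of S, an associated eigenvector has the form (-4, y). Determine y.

We need (S + 3I)v = 0.
S + 3I = [[10, -20], [4, -8]].
Row 1: (10)·-4 + (-20)·y = 0
Row 2: (4)·-4 + (-8)·y = 0
Solving gives y = -2.
Check: S·(-4, -2) = (12, 6) = -3·(-4, -2).

-2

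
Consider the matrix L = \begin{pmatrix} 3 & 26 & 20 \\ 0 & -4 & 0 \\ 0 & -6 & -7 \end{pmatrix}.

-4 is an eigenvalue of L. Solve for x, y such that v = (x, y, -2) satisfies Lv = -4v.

We need (L + 4I)v = 0.
L + 4I = [[7, 26, 20], [0, 0, 0], [0, -6, -3]].
Row 1: (7)·x + (26)·y + (20)·-2 = 0
Row 2: (0)·x + (0)·y + (0)·-2 = 0
Row 3: (0)·x + (-6)·y + (-3)·-2 = 0
Solving gives x = 2, y = 1.
Check: L·(2, 1, -2) = (-8, -4, 8) = -4·(2, 1, -2).

2, 1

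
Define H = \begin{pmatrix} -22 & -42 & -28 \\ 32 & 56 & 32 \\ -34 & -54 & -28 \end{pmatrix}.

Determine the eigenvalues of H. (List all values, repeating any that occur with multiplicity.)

-8, 6, 8

Compute the characteristic polynomial p(lambda) = det(lambda·I - H).
Expanding along the first row, p(lambda) = lambda^3 - 6·lambda^2 - 64·lambda + 384.
Since p(6) = 0, lambda = 6 is a root.
Factor out (lambda - 6): p(lambda) = (lambda - 6)·(lambda^2 - 64).
The quadratic factors as (lambda + 8)·(lambda - 8).
Eigenvalues: -8, 6, 8.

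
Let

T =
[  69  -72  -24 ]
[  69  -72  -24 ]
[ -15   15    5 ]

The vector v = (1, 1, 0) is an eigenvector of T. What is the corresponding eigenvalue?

-3

Compute Tv: T·(1, 1, 0) = (-3, -3, 0).
Since Tv = λv, compare component 1: -3 = λ·1, so λ = -3.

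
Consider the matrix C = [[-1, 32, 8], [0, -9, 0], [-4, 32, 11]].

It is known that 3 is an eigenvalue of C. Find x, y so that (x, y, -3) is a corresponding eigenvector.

-6, 0

We need (C - 3I)v = 0.
C - 3I = [[-4, 32, 8], [0, -12, 0], [-4, 32, 8]].
Row 1: (-4)·x + (32)·y + (8)·-3 = 0
Row 2: (0)·x + (-12)·y + (0)·-3 = 0
Row 3: (-4)·x + (32)·y + (8)·-3 = 0
Solving gives x = -6, y = 0.
Check: C·(-6, 0, -3) = (-18, 0, -9) = 3·(-6, 0, -3).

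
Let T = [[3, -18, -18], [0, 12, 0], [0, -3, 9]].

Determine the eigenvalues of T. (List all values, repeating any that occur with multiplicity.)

3, 9, 12

The characteristic polynomial is p(r) = det(rI - T).
Cofactor expansion gives p(r) = r^3 - 24r^2 + 171r - 324.
Try r = 9: p(9) = 0, so 9 is a root.
Dividing by (r - 9) leaves r^2 - 15r + 36.
The quadratic factors as (r - 3)·(r - 12).
Eigenvalues: 3, 9, 12.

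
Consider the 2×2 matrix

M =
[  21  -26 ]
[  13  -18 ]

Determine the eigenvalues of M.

-5, 8

det(M - rI) = (21 - r)(-18 - r) - (-26)·(13) = r^2 - 3r - 40.
This factors as (r + 5)·(r - 8) = 0.
Eigenvalues: -5, 8.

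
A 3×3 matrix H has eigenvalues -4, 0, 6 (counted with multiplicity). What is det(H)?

det(H) is the product of the eigenvalues: (-4) · (0) · (6) = 0.

0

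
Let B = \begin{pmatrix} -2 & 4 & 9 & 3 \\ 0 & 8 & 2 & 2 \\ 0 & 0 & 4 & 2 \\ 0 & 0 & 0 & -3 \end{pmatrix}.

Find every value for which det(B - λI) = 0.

-3, -2, 4, 8

B is upper triangular, so its eigenvalues are the diagonal entries.
Diagonal: -2, 8, 4, -3.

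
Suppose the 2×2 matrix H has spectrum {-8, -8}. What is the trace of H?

trace(H) is the sum of the eigenvalues: (-8) + (-8) = -16.

-16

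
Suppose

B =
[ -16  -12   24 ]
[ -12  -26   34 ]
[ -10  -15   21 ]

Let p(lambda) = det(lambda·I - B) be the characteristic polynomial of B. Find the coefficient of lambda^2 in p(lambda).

The coefficient of lambda^2 of det(lambda·I - B) is −trace(B).
trace(B) = (-16) + (-26) + (21) = -21, so the coefficient is 21.

21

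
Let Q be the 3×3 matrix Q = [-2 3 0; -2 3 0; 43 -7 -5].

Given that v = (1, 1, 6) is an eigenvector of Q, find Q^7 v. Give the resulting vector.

(1, 1, 6)

First find the eigenvalue: Qv = (1, 1, 6) = 1·(1, 1, 6), so λ = 1.
Then Q^7 v = λ^7·v = 1^7·(1, 1, 6) = 1·(1, 1, 6) = (1, 1, 6).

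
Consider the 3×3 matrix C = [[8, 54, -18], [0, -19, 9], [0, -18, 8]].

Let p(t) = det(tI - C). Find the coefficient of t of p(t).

p(t) = t^3 + 3t^2 - 78t - 80.
The coefficient of t is -78.

-78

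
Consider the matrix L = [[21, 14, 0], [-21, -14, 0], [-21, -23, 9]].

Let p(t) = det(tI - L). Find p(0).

p(0) = det(0·I − L) = det(−L) = (−1)^3·det(L).
det(L) = 0, so p(0) = 0.

0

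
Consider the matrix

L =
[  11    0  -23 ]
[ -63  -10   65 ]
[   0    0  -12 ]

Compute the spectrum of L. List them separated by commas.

-12, -10, 11

Compute the characteristic polynomial p(lambda) = det(lambda·I - L).
Expanding along the first row, p(lambda) = lambda^3 + 11·lambda^2 - 122·lambda - 1320.
Try lambda = 11: p(11) = 0, so 11 is a root.
Factor out (lambda - 11): p(lambda) = (lambda - 11)·(lambda^2 + 22·lambda + 120).
The quadratic factors as (lambda + 12)·(lambda + 10).
Eigenvalues: -12, -10, 11.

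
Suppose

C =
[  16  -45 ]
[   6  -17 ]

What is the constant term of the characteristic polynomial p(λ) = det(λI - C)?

-2

p(0) = det(0·I − C) = det(−C) = (−1)^2·det(C).
det(C) = -2, so p(0) = -2.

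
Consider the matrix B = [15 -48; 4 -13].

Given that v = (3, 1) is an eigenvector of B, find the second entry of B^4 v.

1

First find the eigenvalue: Bv = (-3, -1) = -1·(3, 1), so λ = -1.
Then B^4 v = λ^4·v = (-1)^4·(3, 1) = 1·(3, 1) = (3, 1).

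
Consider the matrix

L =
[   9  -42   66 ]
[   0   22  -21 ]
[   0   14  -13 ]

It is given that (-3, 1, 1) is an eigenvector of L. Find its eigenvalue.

Compute Lv: L·(-3, 1, 1) = (-3, 1, 1).
Since Lv = λv, compare component 1: -3 = λ·-3, so λ = 1.

1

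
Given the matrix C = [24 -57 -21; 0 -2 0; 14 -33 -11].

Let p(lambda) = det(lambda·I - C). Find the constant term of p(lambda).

60

p(lambda) = lambda^3 - 11·lambda^2 + 4·lambda + 60.
The constant term is 60.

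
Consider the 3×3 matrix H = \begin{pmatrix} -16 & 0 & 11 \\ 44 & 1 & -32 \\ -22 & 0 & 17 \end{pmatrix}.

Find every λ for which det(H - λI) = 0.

-5, 1, 6

Set up det(sI - H) = 0.
Expanding the 3×3 determinant: p(s) = s^3 - 2s^2 - 29s + 30.
Try s = 1: p(1) = 0, so 1 is a root.
Dividing by (s - 1) leaves s^2 - s - 30.
The quadratic factors as (s + 5)·(s - 6).
Eigenvalues: -5, 1, 6.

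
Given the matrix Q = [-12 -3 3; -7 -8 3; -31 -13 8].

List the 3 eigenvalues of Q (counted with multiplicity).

Compute the characteristic polynomial p(s) = det(sI - Q).
Expanding the 3×3 determinant: p(s) = s^3 + 12s^2 + 47s + 60.
Try s = -4: p(-4) = 0, so -4 is a root.
Dividing by (s + 4) leaves s^2 + 8s + 15.
The quadratic factors as (s + 5)·(s + 3).
Eigenvalues: -5, -4, -3.

-5, -4, -3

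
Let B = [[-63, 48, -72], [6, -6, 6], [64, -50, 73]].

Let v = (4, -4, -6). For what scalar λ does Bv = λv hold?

Compute Bv: B·(4, -4, -6) = (-12, 12, 18).
Since Bv = λv, compare component 1: -12 = λ·4, so λ = -3.

-3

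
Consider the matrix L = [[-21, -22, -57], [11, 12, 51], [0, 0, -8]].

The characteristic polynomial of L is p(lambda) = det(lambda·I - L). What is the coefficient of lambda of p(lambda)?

62

p(lambda) = lambda^3 + 17·lambda^2 + 62·lambda - 80.
The coefficient of lambda is 62.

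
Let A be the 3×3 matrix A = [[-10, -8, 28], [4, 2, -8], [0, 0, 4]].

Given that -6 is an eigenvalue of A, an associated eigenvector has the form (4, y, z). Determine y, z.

-2, 0

We need (A + 6I)v = 0.
A + 6I = [[-4, -8, 28], [4, 8, -8], [0, 0, 10]].
Row 1: (-4)·4 + (-8)·y + (28)·z = 0
Row 2: (4)·4 + (8)·y + (-8)·z = 0
Row 3: (0)·4 + (0)·y + (10)·z = 0
Solving gives y = -2, z = 0.
Check: A·(4, -2, 0) = (-24, 12, 0) = -6·(4, -2, 0).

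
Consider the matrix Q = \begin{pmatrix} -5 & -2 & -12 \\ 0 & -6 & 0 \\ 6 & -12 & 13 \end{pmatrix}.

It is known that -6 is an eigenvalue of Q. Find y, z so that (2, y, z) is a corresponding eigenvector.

1, 0

We need (Q + 6I)v = 0.
Q + 6I = [[1, -2, -12], [0, 0, 0], [6, -12, 19]].
Row 1: (1)·2 + (-2)·y + (-12)·z = 0
Row 2: (0)·2 + (0)·y + (0)·z = 0
Row 3: (6)·2 + (-12)·y + (19)·z = 0
Solving gives y = 1, z = 0.
Check: Q·(2, 1, 0) = (-12, -6, 0) = -6·(2, 1, 0).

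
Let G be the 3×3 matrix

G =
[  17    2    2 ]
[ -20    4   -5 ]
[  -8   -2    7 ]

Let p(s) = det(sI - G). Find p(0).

-810

p(0) = det(0·I − G) = det(−G) = (−1)^3·det(G).
det(G) = 810, so p(0) = -810.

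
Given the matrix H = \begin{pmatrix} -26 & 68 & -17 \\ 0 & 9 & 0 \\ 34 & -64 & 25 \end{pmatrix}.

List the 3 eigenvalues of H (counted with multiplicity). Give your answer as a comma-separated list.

Set up det(μI - H) = 0.
Cofactor expansion gives p(μ) = μ^3 - 8μ^2 - 81μ + 648.
Try μ = 8: p(8) = 0, so 8 is a root.
Factor out (μ - 8): p(μ) = (μ - 8)·(μ^2 - 81).
The quadratic factors as (μ + 9)·(μ - 9).
Eigenvalues: -9, 8, 9.

-9, 8, 9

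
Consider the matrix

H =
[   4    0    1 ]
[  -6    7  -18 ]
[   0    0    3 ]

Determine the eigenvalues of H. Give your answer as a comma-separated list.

Set up det(rI - H) = 0.
Expanding the 3×3 determinant: p(r) = r^3 - 14r^2 + 61r - 84.
Rational-root test: r = 4 gives p(4) = 0.
Factor out (r - 4): p(r) = (r - 4)·(r^2 - 10r + 21).
The quadratic factors as (r - 3)·(r - 7).
Eigenvalues: 3, 4, 7.

3, 4, 7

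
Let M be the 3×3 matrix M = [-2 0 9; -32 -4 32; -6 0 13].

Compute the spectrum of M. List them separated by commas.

-4, 4, 7

Set up det(λI - M) = 0.
Expanding the 3×3 determinant: p(λ) = λ^3 - 7λ^2 - 16λ + 112.
Since p(-4) = 0, λ = -4 is a root.
Factor out (λ + 4): p(λ) = (λ + 4)·(λ^2 - 11λ + 28).
The quadratic factors as (λ - 4)·(λ - 7).
Eigenvalues: -4, 4, 7.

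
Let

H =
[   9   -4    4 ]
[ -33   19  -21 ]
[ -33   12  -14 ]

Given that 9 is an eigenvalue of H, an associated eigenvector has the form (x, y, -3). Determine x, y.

1, -3

We need (H - 9I)v = 0.
H - 9I = [[0, -4, 4], [-33, 10, -21], [-33, 12, -23]].
Row 1: (0)·x + (-4)·y + (4)·-3 = 0
Row 2: (-33)·x + (10)·y + (-21)·-3 = 0
Row 3: (-33)·x + (12)·y + (-23)·-3 = 0
Solving gives x = 1, y = -3.
Check: H·(1, -3, -3) = (9, -27, -27) = 9·(1, -3, -3).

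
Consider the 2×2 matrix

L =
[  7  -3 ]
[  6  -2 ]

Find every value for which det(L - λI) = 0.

1, 4

det(L - λI) = (7 - λ)(-2 - λ) - (-3)·(6) = λ^2 - 5λ + 4.
This factors as (λ - 1)·(λ - 4) = 0.
Eigenvalues: 1, 4.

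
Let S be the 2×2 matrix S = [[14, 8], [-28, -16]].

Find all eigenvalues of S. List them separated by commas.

-2, 0

det(S - lambda·I) = (14 - lambda)(-16 - lambda) - (8)·(-28) = lambda^2 + 2·lambda.
This factors as (lambda + 2)·lambda = 0.
Eigenvalues: -2, 0.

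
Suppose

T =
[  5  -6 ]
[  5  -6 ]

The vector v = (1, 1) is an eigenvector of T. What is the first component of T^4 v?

1

First find the eigenvalue: Tv = (-1, -1) = -1·(1, 1), so λ = -1.
Then T^4 v = λ^4·v = (-1)^4·(1, 1) = 1·(1, 1) = (1, 1).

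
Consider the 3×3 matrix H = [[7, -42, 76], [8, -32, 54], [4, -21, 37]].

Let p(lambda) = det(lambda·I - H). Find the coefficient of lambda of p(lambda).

p(lambda) = lambda^3 - 12·lambda^2 + 17·lambda + 30.
The coefficient of lambda is 17.

17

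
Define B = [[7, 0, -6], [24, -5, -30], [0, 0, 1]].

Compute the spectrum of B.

-5, 1, 7

Compute the characteristic polynomial p(λ) = det(λI - B).
Expanding along the first row, p(λ) = λ^3 - 3λ^2 - 33λ + 35.
Since p(7) = 0, λ = 7 is a root.
Dividing by (λ - 7) leaves λ^2 + 4λ - 5.
The quadratic factors as (λ + 5)·(λ - 1).
Eigenvalues: -5, 1, 7.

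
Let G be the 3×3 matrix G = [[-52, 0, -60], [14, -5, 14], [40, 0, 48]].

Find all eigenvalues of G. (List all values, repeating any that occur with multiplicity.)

-12, -5, 8

Set up det(tI - G) = 0.
Expanding along the first row, p(t) = t^3 + 9t^2 - 76t - 480.
Since p(-5) = 0, t = -5 is a root.
Factor out (t + 5): p(t) = (t + 5)·(t^2 + 4t - 96).
The quadratic factors as (t + 12)·(t - 8).
Eigenvalues: -12, -5, 8.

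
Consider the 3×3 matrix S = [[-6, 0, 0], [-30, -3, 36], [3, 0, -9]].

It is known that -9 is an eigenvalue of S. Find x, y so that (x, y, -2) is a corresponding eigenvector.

0, 12

We need (S + 9I)v = 0.
S + 9I = [[3, 0, 0], [-30, 6, 36], [3, 0, 0]].
Row 1: (3)·x + (0)·y + (0)·-2 = 0
Row 2: (-30)·x + (6)·y + (36)·-2 = 0
Row 3: (3)·x + (0)·y + (0)·-2 = 0
Solving gives x = 0, y = 12.
Check: S·(0, 12, -2) = (0, -108, 18) = -9·(0, 12, -2).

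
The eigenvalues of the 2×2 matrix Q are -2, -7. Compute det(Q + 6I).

If Q has eigenvalues -2, -7, then Q + 6I has eigenvalues 4, -1.
det(Q + 6I) = (4) · (-1) = -4.

-4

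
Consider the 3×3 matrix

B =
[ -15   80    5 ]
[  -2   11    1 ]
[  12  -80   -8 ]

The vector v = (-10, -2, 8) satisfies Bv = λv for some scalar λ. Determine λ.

-3

Compute Bv: B·(-10, -2, 8) = (30, 6, -24).
Since Bv = λv, compare component 1: 30 = λ·-10, so λ = -3.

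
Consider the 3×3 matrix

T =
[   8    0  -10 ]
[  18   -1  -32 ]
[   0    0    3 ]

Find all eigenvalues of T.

Set up det(λI - T) = 0.
Expanding the 3×3 determinant: p(λ) = λ^3 - 10λ^2 + 13λ + 24.
Try λ = 3: p(3) = 0, so 3 is a root.
Dividing by (λ - 3) leaves λ^2 - 7λ - 8.
The quadratic factors as (λ + 1)·(λ - 8).
Eigenvalues: -1, 3, 8.

-1, 3, 8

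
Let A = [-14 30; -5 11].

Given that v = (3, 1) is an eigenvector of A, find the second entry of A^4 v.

First find the eigenvalue: Av = (-12, -4) = -4·(3, 1), so λ = -4.
Then A^4 v = λ^4·v = (-4)^4·(3, 1) = 256·(3, 1) = (768, 256).

256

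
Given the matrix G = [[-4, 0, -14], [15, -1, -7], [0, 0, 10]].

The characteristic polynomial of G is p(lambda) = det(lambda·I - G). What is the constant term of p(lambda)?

-40

p(lambda) = lambda^3 - 5·lambda^2 - 46·lambda - 40.
The constant term is -40.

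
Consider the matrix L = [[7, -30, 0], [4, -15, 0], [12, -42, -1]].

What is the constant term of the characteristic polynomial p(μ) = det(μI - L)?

15

p(0) = det(0·I − L) = det(−L) = (−1)^3·det(L).
det(L) = -15, so p(0) = 15.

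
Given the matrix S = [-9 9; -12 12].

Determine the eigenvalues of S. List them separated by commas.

0, 3

det(S - lambda·I) = (-9 - lambda)(12 - lambda) - (9)·(-12) = lambda^2 - 3·lambda.
This factors as lambda·(lambda - 3) = 0.
Eigenvalues: 0, 3.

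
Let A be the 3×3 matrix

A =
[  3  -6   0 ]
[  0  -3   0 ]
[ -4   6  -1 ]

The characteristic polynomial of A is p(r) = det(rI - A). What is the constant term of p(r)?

-9

p(r) = r^3 + r^2 - 9r - 9.
The constant term is -9.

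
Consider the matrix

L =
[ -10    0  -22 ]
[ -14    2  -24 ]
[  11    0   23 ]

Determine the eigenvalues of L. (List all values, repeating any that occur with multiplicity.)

1, 2, 12

Set up det(λI - L) = 0.
Cofactor expansion gives p(λ) = λ^3 - 15λ^2 + 38λ - 24.
Since p(2) = 0, λ = 2 is a root.
Dividing by (λ - 2) leaves λ^2 - 13λ + 12.
The quadratic factors as (λ - 1)·(λ - 12).
Eigenvalues: 1, 2, 12.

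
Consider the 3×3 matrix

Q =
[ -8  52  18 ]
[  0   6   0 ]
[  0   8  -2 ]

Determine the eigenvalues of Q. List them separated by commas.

-8, -2, 6

Compute the characteristic polynomial p(λ) = det(λI - Q).
Cofactor expansion gives p(λ) = λ^3 + 4λ^2 - 44λ - 96.
Rational-root test: λ = -2 gives p(-2) = 0.
Factor out (λ + 2): p(λ) = (λ + 2)·(λ^2 + 2λ - 48).
The quadratic factors as (λ + 8)·(λ - 6).
Eigenvalues: -8, -2, 6.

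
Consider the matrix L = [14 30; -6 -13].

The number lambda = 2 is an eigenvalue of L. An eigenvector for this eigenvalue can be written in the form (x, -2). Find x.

5

We need (L - 2I)v = 0.
L - 2I = [[12, 30], [-6, -15]].
Row 1: (12)·x + (30)·-2 = 0
Row 2: (-6)·x + (-15)·-2 = 0
Solving gives x = 5.
Check: L·(5, -2) = (10, -4) = 2·(5, -2).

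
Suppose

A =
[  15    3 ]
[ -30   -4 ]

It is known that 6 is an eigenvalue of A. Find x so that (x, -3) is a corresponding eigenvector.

We need (A - 6I)v = 0.
A - 6I = [[9, 3], [-30, -10]].
Row 1: (9)·x + (3)·-3 = 0
Row 2: (-30)·x + (-10)·-3 = 0
Solving gives x = 1.
Check: A·(1, -3) = (6, -18) = 6·(1, -3).

1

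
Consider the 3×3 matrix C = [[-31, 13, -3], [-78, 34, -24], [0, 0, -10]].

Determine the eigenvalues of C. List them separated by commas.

-10, -5, 8

Compute the characteristic polynomial p(r) = det(rI - C).
Expanding the 3×3 determinant: p(r) = r^3 + 7r^2 - 70r - 400.
Try r = -10: p(-10) = 0, so -10 is a root.
Dividing by (r + 10) leaves r^2 - 3r - 40.
The quadratic factors as (r + 5)·(r - 8).
Eigenvalues: -10, -5, 8.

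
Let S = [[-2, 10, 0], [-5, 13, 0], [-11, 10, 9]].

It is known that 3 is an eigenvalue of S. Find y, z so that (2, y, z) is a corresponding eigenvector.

We need (S - 3I)v = 0.
S - 3I = [[-5, 10, 0], [-5, 10, 0], [-11, 10, 6]].
Row 1: (-5)·2 + (10)·y + (0)·z = 0
Row 2: (-5)·2 + (10)·y + (0)·z = 0
Row 3: (-11)·2 + (10)·y + (6)·z = 0
Solving gives y = 1, z = 2.
Check: S·(2, 1, 2) = (6, 3, 6) = 3·(2, 1, 2).

1, 2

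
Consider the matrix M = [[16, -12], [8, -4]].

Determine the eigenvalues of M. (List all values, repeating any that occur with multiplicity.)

det(M - lambda·I) = (16 - lambda)(-4 - lambda) - (-12)·(8) = lambda^2 - 12·lambda + 32.
This factors as (lambda - 4)·(lambda - 8) = 0.
Eigenvalues: 4, 8.

4, 8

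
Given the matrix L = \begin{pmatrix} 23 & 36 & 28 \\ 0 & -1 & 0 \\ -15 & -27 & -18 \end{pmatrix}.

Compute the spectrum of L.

Set up det(μI - L) = 0.
Expanding the 3×3 determinant: p(μ) = μ^3 - 4μ^2 + μ + 6.
Since p(-1) = 0, μ = -1 is a root.
Factor out (μ + 1): p(μ) = (μ + 1)·(μ^2 - 5μ + 6).
The quadratic factors as (μ - 2)·(μ - 3).
Eigenvalues: -1, 2, 3.

-1, 2, 3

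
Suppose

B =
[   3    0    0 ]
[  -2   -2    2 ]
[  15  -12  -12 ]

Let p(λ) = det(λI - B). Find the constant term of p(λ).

p(λ) = λ^3 + 11λ^2 + 6λ - 144.
The constant term is -144.

-144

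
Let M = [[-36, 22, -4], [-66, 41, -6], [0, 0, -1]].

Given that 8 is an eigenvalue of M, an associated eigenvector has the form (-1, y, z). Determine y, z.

-2, 0

We need (M - 8I)v = 0.
M - 8I = [[-44, 22, -4], [-66, 33, -6], [0, 0, -9]].
Row 1: (-44)·-1 + (22)·y + (-4)·z = 0
Row 2: (-66)·-1 + (33)·y + (-6)·z = 0
Row 3: (0)·-1 + (0)·y + (-9)·z = 0
Solving gives y = -2, z = 0.
Check: M·(-1, -2, 0) = (-8, -16, 0) = 8·(-1, -2, 0).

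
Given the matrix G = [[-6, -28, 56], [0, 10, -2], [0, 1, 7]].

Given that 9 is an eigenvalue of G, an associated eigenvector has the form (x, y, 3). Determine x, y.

0, 6

We need (G - 9I)v = 0.
G - 9I = [[-15, -28, 56], [0, 1, -2], [0, 1, -2]].
Row 1: (-15)·x + (-28)·y + (56)·3 = 0
Row 2: (0)·x + (1)·y + (-2)·3 = 0
Row 3: (0)·x + (1)·y + (-2)·3 = 0
Solving gives x = 0, y = 6.
Check: G·(0, 6, 3) = (0, 54, 27) = 9·(0, 6, 3).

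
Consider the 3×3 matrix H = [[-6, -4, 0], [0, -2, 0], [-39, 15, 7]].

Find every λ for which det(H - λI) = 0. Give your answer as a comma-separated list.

-6, -2, 7

The characteristic polynomial is p(λ) = det(λI - H).
Expanding along the first row, p(λ) = λ^3 + λ^2 - 44λ - 84.
Since p(-6) = 0, λ = -6 is a root.
Factor out (λ + 6): p(λ) = (λ + 6)·(λ^2 - 5λ - 14).
The quadratic factors as (λ + 2)·(λ - 7).
Eigenvalues: -6, -2, 7.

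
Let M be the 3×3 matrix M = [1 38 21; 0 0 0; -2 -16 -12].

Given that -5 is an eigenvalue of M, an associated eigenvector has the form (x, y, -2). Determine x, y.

We need (M + 5I)v = 0.
M + 5I = [[6, 38, 21], [0, 5, 0], [-2, -16, -7]].
Row 1: (6)·x + (38)·y + (21)·-2 = 0
Row 2: (0)·x + (5)·y + (0)·-2 = 0
Row 3: (-2)·x + (-16)·y + (-7)·-2 = 0
Solving gives x = 7, y = 0.
Check: M·(7, 0, -2) = (-35, 0, 10) = -5·(7, 0, -2).

7, 0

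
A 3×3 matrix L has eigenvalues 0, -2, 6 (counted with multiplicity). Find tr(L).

trace(L) is the sum of the eigenvalues: (0) + (-2) + (6) = 4.

4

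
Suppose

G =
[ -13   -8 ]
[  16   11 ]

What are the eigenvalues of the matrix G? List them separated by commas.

det(G - tI) = (-13 - t)(11 - t) - (-8)·(16) = t^2 + 2t - 15.
This factors as (t + 5)·(t - 3) = 0.
Eigenvalues: -5, 3.

-5, 3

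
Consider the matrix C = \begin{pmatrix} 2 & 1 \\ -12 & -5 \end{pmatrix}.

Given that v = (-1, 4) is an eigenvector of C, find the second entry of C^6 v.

First find the eigenvalue: Cv = (2, -8) = -2·(-1, 4), so λ = -2.
Then C^6 v = λ^6·v = (-2)^6·(-1, 4) = 64·(-1, 4) = (-64, 256).

256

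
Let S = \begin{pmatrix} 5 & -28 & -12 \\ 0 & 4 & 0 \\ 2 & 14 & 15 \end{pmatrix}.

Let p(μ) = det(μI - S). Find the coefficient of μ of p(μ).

179

p(μ) = μ^3 - 24μ^2 + 179μ - 396.
The coefficient of μ is 179.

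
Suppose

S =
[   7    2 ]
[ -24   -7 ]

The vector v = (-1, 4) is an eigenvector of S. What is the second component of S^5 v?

First find the eigenvalue: Sv = (1, -4) = -1·(-1, 4), so λ = -1.
Then S^5 v = λ^5·v = (-1)^5·(-1, 4) = -1·(-1, 4) = (1, -4).

-4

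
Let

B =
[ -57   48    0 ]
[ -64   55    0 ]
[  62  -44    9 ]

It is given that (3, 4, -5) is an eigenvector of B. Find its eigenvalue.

Compute Bv: B·(3, 4, -5) = (21, 28, -35).
Since Bv = λv, compare component 1: 21 = λ·3, so λ = 7.

7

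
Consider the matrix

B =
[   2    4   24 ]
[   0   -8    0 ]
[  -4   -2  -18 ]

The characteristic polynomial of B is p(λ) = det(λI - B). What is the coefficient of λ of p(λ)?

p(λ) = λ^3 + 24λ^2 + 188λ + 480.
The coefficient of λ is 188.

188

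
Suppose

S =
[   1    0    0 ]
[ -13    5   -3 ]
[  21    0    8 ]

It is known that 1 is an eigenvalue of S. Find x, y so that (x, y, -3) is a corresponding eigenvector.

We need (S - 1I)v = 0.
S - 1I = [[0, 0, 0], [-13, 4, -3], [21, 0, 7]].
Row 1: (0)·x + (0)·y + (0)·-3 = 0
Row 2: (-13)·x + (4)·y + (-3)·-3 = 0
Row 3: (21)·x + (0)·y + (7)·-3 = 0
Solving gives x = 1, y = 1.
Check: S·(1, 1, -3) = (1, 1, -3) = 1·(1, 1, -3).

1, 1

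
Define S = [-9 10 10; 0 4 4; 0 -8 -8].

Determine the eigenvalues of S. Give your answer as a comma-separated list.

The characteristic polynomial is p(μ) = det(μI - S).
Cofactor expansion gives p(μ) = μ^3 + 13μ^2 + 36μ.
Try μ = -4: p(-4) = 0, so -4 is a root.
Factor out (μ + 4): p(μ) = (μ + 4)·(μ^2 + 9μ).
The quadratic factors as (μ + 9)·μ.
Eigenvalues: -9, -4, 0.

-9, -4, 0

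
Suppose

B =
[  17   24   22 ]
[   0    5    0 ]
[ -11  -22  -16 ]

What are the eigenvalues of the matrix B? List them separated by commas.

Set up det(μI - B) = 0.
Cofactor expansion gives p(μ) = μ^3 - 6μ^2 - 25μ + 150.
Since p(-5) = 0, μ = -5 is a root.
Dividing by (μ + 5) leaves μ^2 - 11μ + 30.
The quadratic factors as (μ - 5)·(μ - 6).
Eigenvalues: -5, 5, 6.

-5, 5, 6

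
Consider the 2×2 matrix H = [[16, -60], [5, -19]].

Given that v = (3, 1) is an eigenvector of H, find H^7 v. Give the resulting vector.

(-49152, -16384)

First find the eigenvalue: Hv = (-12, -4) = -4·(3, 1), so λ = -4.
Then H^7 v = λ^7·v = (-4)^7·(3, 1) = -16384·(3, 1) = (-49152, -16384).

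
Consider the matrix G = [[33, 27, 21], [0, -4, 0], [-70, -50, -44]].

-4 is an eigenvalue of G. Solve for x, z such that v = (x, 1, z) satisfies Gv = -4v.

We need (G + 4I)v = 0.
G + 4I = [[37, 27, 21], [0, 0, 0], [-70, -50, -40]].
Row 1: (37)·x + (27)·1 + (21)·z = 0
Row 2: (0)·x + (0)·1 + (0)·z = 0
Row 3: (-70)·x + (-50)·1 + (-40)·z = 0
Solving gives x = -3, z = 4.
Check: G·(-3, 1, 4) = (12, -4, -16) = -4·(-3, 1, 4).

-3, 4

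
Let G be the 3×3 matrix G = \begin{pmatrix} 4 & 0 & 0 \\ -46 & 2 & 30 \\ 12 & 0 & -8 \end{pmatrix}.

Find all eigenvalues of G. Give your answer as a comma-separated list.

-8, 2, 4

Compute the characteristic polynomial p(μ) = det(μI - G).
Cofactor expansion gives p(μ) = μ^3 + 2μ^2 - 40μ + 64.
Try μ = 4: p(4) = 0, so 4 is a root.
Dividing by (μ - 4) leaves μ^2 + 6μ - 16.
The quadratic factors as (μ + 8)·(μ - 2).
Eigenvalues: -8, 2, 4.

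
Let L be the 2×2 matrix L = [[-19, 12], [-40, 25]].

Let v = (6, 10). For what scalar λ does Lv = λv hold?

Compute Lv: L·(6, 10) = (6, 10).
Since Lv = λv, compare component 1: 6 = λ·6, so λ = 1.

1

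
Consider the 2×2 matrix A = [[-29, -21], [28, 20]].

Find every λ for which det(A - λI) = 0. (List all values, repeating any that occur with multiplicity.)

det(A - tI) = (-29 - t)(20 - t) - (-21)·(28) = t^2 + 9t + 8.
This factors as (t + 8)·(t + 1) = 0.
Eigenvalues: -8, -1.

-8, -1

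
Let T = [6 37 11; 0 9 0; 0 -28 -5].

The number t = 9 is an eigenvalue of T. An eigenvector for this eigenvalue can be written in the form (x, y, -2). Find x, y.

We need (T - 9I)v = 0.
T - 9I = [[-3, 37, 11], [0, 0, 0], [0, -28, -14]].
Row 1: (-3)·x + (37)·y + (11)·-2 = 0
Row 2: (0)·x + (0)·y + (0)·-2 = 0
Row 3: (0)·x + (-28)·y + (-14)·-2 = 0
Solving gives x = 5, y = 1.
Check: T·(5, 1, -2) = (45, 9, -18) = 9·(5, 1, -2).

5, 1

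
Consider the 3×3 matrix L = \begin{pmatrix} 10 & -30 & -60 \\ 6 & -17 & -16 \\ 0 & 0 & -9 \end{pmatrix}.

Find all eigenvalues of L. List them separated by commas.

-9, -5, -2

Compute the characteristic polynomial p(lambda) = det(lambda·I - L).
Expanding along the first row, p(lambda) = lambda^3 + 16·lambda^2 + 73·lambda + 90.
Since p(-2) = 0, lambda = -2 is a root.
Dividing by (lambda + 2) leaves lambda^2 + 14·lambda + 45.
The quadratic factors as (lambda + 9)·(lambda + 5).
Eigenvalues: -9, -5, -2.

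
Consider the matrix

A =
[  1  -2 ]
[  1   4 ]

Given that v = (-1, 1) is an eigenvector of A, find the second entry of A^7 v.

2187

First find the eigenvalue: Av = (-3, 3) = 3·(-1, 1), so λ = 3.
Then A^7 v = λ^7·v = 3^7·(-1, 1) = 2187·(-1, 1) = (-2187, 2187).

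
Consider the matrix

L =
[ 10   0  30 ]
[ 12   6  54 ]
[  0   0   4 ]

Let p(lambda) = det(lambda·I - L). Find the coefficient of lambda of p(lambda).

p(lambda) = lambda^3 - 20·lambda^2 + 124·lambda - 240.
The coefficient of lambda is 124.

124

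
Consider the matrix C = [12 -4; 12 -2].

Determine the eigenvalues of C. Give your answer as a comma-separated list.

det(C - lambda·I) = (12 - lambda)(-2 - lambda) - (-4)·(12) = lambda^2 - 10·lambda + 24.
This factors as (lambda - 4)·(lambda - 6) = 0.
Eigenvalues: 4, 6.

4, 6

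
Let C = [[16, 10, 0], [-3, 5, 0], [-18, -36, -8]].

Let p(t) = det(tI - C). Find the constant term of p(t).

p(t) = t^3 - 13t^2 - 58t + 880.
The constant term is 880.

880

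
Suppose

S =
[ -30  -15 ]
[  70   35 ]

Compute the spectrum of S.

det(S - λI) = (-30 - λ)(35 - λ) - (-15)·(70) = λ^2 - 5λ.
This factors as λ·(λ - 5) = 0.
Eigenvalues: 0, 5.

0, 5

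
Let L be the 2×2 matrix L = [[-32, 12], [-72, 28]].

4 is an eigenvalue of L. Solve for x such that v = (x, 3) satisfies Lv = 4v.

We need (L - 4I)v = 0.
L - 4I = [[-36, 12], [-72, 24]].
Row 1: (-36)·x + (12)·3 = 0
Row 2: (-72)·x + (24)·3 = 0
Solving gives x = 1.
Check: L·(1, 3) = (4, 12) = 4·(1, 3).

1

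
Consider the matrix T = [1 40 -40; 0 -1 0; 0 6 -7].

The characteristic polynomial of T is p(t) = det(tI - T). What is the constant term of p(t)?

-7

p(t) = t^3 + 7t^2 - t - 7.
The constant term is -7.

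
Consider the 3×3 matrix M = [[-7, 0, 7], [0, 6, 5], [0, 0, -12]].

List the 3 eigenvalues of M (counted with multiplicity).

-12, -7, 6

M is upper triangular, so its eigenvalues are the diagonal entries.
Diagonal: -7, 6, -12.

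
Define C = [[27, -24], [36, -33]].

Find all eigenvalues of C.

-9, 3

det(C - tI) = (27 - t)(-33 - t) - (-24)·(36) = t^2 + 6t - 27.
This factors as (t + 9)·(t - 3) = 0.
Eigenvalues: -9, 3.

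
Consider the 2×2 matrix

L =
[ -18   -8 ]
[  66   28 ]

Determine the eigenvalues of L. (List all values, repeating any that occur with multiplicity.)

det(L - lambda·I) = (-18 - lambda)(28 - lambda) - (-8)·(66) = lambda^2 - 10·lambda + 24.
This factors as (lambda - 4)·(lambda - 6) = 0.
Eigenvalues: 4, 6.

4, 6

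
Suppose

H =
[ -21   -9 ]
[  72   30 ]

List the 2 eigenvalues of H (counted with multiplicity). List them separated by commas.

3, 6

det(H - μI) = (-21 - μ)(30 - μ) - (-9)·(72) = μ^2 - 9μ + 18.
This factors as (μ - 3)·(μ - 6) = 0.
Eigenvalues: 3, 6.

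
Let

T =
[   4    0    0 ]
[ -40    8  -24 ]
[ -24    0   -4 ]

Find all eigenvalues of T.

-4, 4, 8

Compute the characteristic polynomial p(λ) = det(λI - T).
Cofactor expansion gives p(λ) = λ^3 - 8λ^2 - 16λ + 128.
Try λ = -4: p(-4) = 0, so -4 is a root.
Factor out (λ + 4): p(λ) = (λ + 4)·(λ^2 - 12λ + 32).
The quadratic factors as (λ - 4)·(λ - 8).
Eigenvalues: -4, 4, 8.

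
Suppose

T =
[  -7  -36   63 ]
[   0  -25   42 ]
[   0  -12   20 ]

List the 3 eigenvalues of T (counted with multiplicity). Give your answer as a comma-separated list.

-7, -4, -1

Set up det(μI - T) = 0.
Expanding along the first row, p(μ) = μ^3 + 12μ^2 + 39μ + 28.
Since p(-1) = 0, μ = -1 is a root.
Factor out (μ + 1): p(μ) = (μ + 1)·(μ^2 + 11μ + 28).
The quadratic factors as (μ + 7)·(μ + 4).
Eigenvalues: -7, -4, -1.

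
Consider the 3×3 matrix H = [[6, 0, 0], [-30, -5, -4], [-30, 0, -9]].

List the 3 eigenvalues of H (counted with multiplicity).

The characteristic polynomial is p(λ) = det(λI - H).
Cofactor expansion gives p(λ) = λ^3 + 8λ^2 - 39λ - 270.
Try λ = -5: p(-5) = 0, so -5 is a root.
Factor out (λ + 5): p(λ) = (λ + 5)·(λ^2 + 3λ - 54).
The quadratic factors as (λ + 9)·(λ - 6).
Eigenvalues: -9, -5, 6.

-9, -5, 6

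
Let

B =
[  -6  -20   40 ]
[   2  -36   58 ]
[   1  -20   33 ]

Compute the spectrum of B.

Set up det(tI - B) = 0.
Expanding along the first row, p(t) = t^3 + 9t^2 - 10t - 168.
Rational-root test: t = 4 gives p(4) = 0.
Dividing by (t - 4) leaves t^2 + 13t + 42.
The quadratic factors as (t + 7)·(t + 6).
Eigenvalues: -7, -6, 4.

-7, -6, 4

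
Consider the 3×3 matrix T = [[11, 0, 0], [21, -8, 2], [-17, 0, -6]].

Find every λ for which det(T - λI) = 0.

Set up det(μI - T) = 0.
Expanding along the first row, p(μ) = μ^3 + 3μ^2 - 106μ - 528.
Since p(11) = 0, μ = 11 is a root.
Factor out (μ - 11): p(μ) = (μ - 11)·(μ^2 + 14μ + 48).
The quadratic factors as (μ + 8)·(μ + 6).
Eigenvalues: -8, -6, 11.

-8, -6, 11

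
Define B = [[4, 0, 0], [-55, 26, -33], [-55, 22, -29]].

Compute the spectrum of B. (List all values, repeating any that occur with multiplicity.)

Set up det(λI - B) = 0.
Expanding along the first row, p(λ) = λ^3 - λ^2 - 40λ + 112.
Try λ = 4: p(4) = 0, so 4 is a root.
Dividing by (λ - 4) leaves λ^2 + 3λ - 28.
The quadratic factors as (λ + 7)·(λ - 4).
Eigenvalues: -7, 4, 4.

-7, 4, 4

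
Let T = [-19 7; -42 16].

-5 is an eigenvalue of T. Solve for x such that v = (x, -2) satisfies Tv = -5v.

We need (T + 5I)v = 0.
T + 5I = [[-14, 7], [-42, 21]].
Row 1: (-14)·x + (7)·-2 = 0
Row 2: (-42)·x + (21)·-2 = 0
Solving gives x = -1.
Check: T·(-1, -2) = (5, 10) = -5·(-1, -2).

-1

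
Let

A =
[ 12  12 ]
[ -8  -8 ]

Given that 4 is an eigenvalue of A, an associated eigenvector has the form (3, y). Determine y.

-2

We need (A - 4I)v = 0.
A - 4I = [[8, 12], [-8, -12]].
Row 1: (8)·3 + (12)·y = 0
Row 2: (-8)·3 + (-12)·y = 0
Solving gives y = -2.
Check: A·(3, -2) = (12, -8) = 4·(3, -2).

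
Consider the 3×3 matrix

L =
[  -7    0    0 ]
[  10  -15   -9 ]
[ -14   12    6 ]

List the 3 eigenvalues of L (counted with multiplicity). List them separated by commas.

-7, -6, -3

Compute the characteristic polynomial p(λ) = det(λI - L).
Cofactor expansion gives p(λ) = λ^3 + 16λ^2 + 81λ + 126.
Rational-root test: λ = -7 gives p(-7) = 0.
Dividing by (λ + 7) leaves λ^2 + 9λ + 18.
The quadratic factors as (λ + 6)·(λ + 3).
Eigenvalues: -7, -6, -3.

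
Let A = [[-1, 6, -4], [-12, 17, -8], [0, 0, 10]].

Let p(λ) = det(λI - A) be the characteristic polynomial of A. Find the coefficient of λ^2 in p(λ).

The coefficient of λ^2 of det(λI - A) is −trace(A).
trace(A) = (-1) + (17) + (10) = 26, so the coefficient is -26.

-26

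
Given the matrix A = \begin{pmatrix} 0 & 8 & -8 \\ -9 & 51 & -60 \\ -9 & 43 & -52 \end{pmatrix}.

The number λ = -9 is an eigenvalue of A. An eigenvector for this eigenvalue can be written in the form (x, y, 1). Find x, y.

0, 1

We need (A + 9I)v = 0.
A + 9I = [[9, 8, -8], [-9, 60, -60], [-9, 43, -43]].
Row 1: (9)·x + (8)·y + (-8)·1 = 0
Row 2: (-9)·x + (60)·y + (-60)·1 = 0
Row 3: (-9)·x + (43)·y + (-43)·1 = 0
Solving gives x = 0, y = 1.
Check: A·(0, 1, 1) = (0, -9, -9) = -9·(0, 1, 1).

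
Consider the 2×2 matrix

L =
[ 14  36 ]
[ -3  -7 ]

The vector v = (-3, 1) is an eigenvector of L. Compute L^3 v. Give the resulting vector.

First find the eigenvalue: Lv = (-6, 2) = 2·(-3, 1), so λ = 2.
Then L^3 v = λ^3·v = 2^3·(-3, 1) = 8·(-3, 1) = (-24, 8).

(-24, 8)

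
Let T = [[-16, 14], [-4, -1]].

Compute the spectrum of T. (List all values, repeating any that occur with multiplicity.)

-9, -8

det(T - sI) = (-16 - s)(-1 - s) - (14)·(-4) = s^2 + 17s + 72.
This factors as (s + 9)·(s + 8) = 0.
Eigenvalues: -9, -8.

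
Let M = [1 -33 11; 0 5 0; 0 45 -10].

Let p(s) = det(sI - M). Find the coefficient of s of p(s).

p(s) = s^3 + 4s^2 - 55s + 50.
The coefficient of s is -55.

-55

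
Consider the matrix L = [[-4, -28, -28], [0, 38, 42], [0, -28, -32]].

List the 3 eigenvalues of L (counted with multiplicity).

Set up det(rI - L) = 0.
Expanding along the first row, p(r) = r^3 - 2r^2 - 64r - 160.
Rational-root test: r = 10 gives p(10) = 0.
Factor out (r - 10): p(r) = (r - 10)·(r^2 + 8r + 16).
The quadratic factor is (r + 4)^2.
Eigenvalues: -4, -4, 10.

-4, -4, 10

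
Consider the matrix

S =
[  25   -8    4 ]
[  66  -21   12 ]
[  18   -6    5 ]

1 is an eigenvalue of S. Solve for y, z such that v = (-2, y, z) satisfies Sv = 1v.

We need (S - 1I)v = 0.
S - 1I = [[24, -8, 4], [66, -22, 12], [18, -6, 4]].
Row 1: (24)·-2 + (-8)·y + (4)·z = 0
Row 2: (66)·-2 + (-22)·y + (12)·z = 0
Row 3: (18)·-2 + (-6)·y + (4)·z = 0
Solving gives y = -6, z = 0.
Check: S·(-2, -6, 0) = (-2, -6, 0) = 1·(-2, -6, 0).

-6, 0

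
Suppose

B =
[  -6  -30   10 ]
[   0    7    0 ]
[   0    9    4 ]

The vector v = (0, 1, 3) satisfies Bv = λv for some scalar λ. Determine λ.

Compute Bv: B·(0, 1, 3) = (0, 7, 21).
Since Bv = λv, compare component 2: 7 = λ·1, so λ = 7.

7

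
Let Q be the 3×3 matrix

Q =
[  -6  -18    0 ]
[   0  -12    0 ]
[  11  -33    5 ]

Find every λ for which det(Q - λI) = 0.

Compute the characteristic polynomial p(μ) = det(μI - Q).
Expanding along the first row, p(μ) = μ^3 + 13μ^2 - 18μ - 360.
Rational-root test: μ = 5 gives p(5) = 0.
Factor out (μ - 5): p(μ) = (μ - 5)·(μ^2 + 18μ + 72).
The quadratic factors as (μ + 12)·(μ + 6).
Eigenvalues: -12, -6, 5.

-12, -6, 5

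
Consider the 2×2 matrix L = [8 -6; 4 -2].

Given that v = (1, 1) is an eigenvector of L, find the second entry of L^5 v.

32

First find the eigenvalue: Lv = (2, 2) = 2·(1, 1), so λ = 2.
Then L^5 v = λ^5·v = 2^5·(1, 1) = 32·(1, 1) = (32, 32).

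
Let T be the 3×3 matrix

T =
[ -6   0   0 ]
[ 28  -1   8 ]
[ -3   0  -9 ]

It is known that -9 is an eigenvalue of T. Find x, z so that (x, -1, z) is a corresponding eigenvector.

0, 1

We need (T + 9I)v = 0.
T + 9I = [[3, 0, 0], [28, 8, 8], [-3, 0, 0]].
Row 1: (3)·x + (0)·-1 + (0)·z = 0
Row 2: (28)·x + (8)·-1 + (8)·z = 0
Row 3: (-3)·x + (0)·-1 + (0)·z = 0
Solving gives x = 0, z = 1.
Check: T·(0, -1, 1) = (0, 9, -9) = -9·(0, -1, 1).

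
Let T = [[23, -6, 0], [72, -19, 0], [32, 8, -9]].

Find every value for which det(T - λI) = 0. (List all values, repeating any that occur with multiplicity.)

-9, -1, 5

The characteristic polynomial is p(lambda) = det(lambda·I - T).
Cofactor expansion gives p(lambda) = lambda^3 + 5·lambda^2 - 41·lambda - 45.
Rational-root test: lambda = 5 gives p(5) = 0.
Dividing by (lambda - 5) leaves lambda^2 + 10·lambda + 9.
The quadratic factors as (lambda + 9)·(lambda + 1).
Eigenvalues: -9, -1, 5.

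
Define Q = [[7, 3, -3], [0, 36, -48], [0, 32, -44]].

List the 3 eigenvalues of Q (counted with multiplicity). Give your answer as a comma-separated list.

Set up det(λI - Q) = 0.
Expanding the 3×3 determinant: p(λ) = λ^3 + λ^2 - 104λ + 336.
Rational-root test: λ = 4 gives p(4) = 0.
Dividing by (λ - 4) leaves λ^2 + 5λ - 84.
The quadratic factors as (λ + 12)·(λ - 7).
Eigenvalues: -12, 4, 7.

-12, 4, 7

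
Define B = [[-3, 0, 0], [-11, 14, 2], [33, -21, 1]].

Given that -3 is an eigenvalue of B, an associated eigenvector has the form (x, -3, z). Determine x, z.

-3, 9

We need (B + 3I)v = 0.
B + 3I = [[0, 0, 0], [-11, 17, 2], [33, -21, 4]].
Row 1: (0)·x + (0)·-3 + (0)·z = 0
Row 2: (-11)·x + (17)·-3 + (2)·z = 0
Row 3: (33)·x + (-21)·-3 + (4)·z = 0
Solving gives x = -3, z = 9.
Check: B·(-3, -3, 9) = (9, 9, -27) = -3·(-3, -3, 9).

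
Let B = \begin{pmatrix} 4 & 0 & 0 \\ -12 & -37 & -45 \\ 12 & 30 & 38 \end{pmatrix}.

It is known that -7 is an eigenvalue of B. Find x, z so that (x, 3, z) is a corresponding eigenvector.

0, -2

We need (B + 7I)v = 0.
B + 7I = [[11, 0, 0], [-12, -30, -45], [12, 30, 45]].
Row 1: (11)·x + (0)·3 + (0)·z = 0
Row 2: (-12)·x + (-30)·3 + (-45)·z = 0
Row 3: (12)·x + (30)·3 + (45)·z = 0
Solving gives x = 0, z = -2.
Check: B·(0, 3, -2) = (0, -21, 14) = -7·(0, 3, -2).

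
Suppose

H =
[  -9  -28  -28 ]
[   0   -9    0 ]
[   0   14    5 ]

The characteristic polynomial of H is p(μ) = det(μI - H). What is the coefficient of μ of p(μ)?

-9

p(μ) = μ^3 + 13μ^2 - 9μ - 405.
The coefficient of μ is -9.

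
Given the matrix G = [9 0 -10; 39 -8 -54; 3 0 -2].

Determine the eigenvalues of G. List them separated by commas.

Compute the characteristic polynomial p(s) = det(sI - G).
Expanding along the first row, p(s) = s^3 + s^2 - 44s + 96.
Rational-root test: s = 3 gives p(3) = 0.
Factor out (s - 3): p(s) = (s - 3)·(s^2 + 4s - 32).
The quadratic factors as (s + 8)·(s - 4).
Eigenvalues: -8, 3, 4.

-8, 3, 4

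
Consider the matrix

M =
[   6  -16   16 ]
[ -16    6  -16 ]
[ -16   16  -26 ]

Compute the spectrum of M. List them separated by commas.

Compute the characteristic polynomial p(s) = det(sI - M).
Cofactor expansion gives p(s) = s^3 + 14s^2 - 20s - 600.
Since p(-10) = 0, s = -10 is a root.
Factor out (s + 10): p(s) = (s + 10)·(s^2 + 4s - 60).
The quadratic factors as (s + 10)·(s - 6).
Eigenvalues: -10, -10, 6.

-10, -10, 6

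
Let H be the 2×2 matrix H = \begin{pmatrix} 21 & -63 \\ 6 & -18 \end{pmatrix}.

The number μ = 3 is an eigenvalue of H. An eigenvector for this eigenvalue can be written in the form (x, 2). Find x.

We need (H - 3I)v = 0.
H - 3I = [[18, -63], [6, -21]].
Row 1: (18)·x + (-63)·2 = 0
Row 2: (6)·x + (-21)·2 = 0
Solving gives x = 7.
Check: H·(7, 2) = (21, 6) = 3·(7, 2).

7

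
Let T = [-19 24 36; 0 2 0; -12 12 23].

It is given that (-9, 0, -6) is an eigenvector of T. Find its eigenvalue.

Compute Tv: T·(-9, 0, -6) = (-45, 0, -30).
Since Tv = λv, compare component 1: -45 = λ·-9, so λ = 5.

5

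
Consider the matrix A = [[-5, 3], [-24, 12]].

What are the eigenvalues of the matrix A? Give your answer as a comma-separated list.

3, 4

det(A - μI) = (-5 - μ)(12 - μ) - (3)·(-24) = μ^2 - 7μ + 12.
This factors as (μ - 3)·(μ - 4) = 0.
Eigenvalues: 3, 4.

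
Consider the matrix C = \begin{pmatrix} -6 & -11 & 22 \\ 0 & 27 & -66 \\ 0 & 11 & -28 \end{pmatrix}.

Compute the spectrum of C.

-6, -6, 5

Set up det(lambda·I - C) = 0.
Expanding the 3×3 determinant: p(lambda) = lambda^3 + 7·lambda^2 - 24·lambda - 180.
Rational-root test: lambda = 5 gives p(5) = 0.
Factor out (lambda - 5): p(lambda) = (lambda - 5)·(lambda^2 + 12·lambda + 36).
The quadratic factor is (lambda + 6)^2.
Eigenvalues: -6, -6, 5.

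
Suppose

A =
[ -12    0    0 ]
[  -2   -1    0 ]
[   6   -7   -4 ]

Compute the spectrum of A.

A is lower triangular, so its eigenvalues are the diagonal entries.
Diagonal: -12, -1, -4.

-12, -4, -1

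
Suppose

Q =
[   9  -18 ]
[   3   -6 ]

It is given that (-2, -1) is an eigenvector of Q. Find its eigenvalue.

Compute Qv: Q·(-2, -1) = (0, 0).
Since Qv = λv, compare component 1: 0 = λ·-2, so λ = 0.

0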